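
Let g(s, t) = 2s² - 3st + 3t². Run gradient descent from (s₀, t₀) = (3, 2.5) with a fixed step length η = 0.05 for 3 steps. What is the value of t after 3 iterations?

1.751875

∇g = (4s - 3t, -3s + 6t)
Step 1: at (3, 2.5), ∇g = (4.5, 6) → (3, 2.5) − 0.05·(4.5, 6) = (2.775, 2.2)
Step 2: at (2.775, 2.2), ∇g = (4.5, 4.875) → (2.775, 2.2) − 0.05·(4.5, 4.875) = (2.55, 1.95625)
Step 3: at (2.55, 1.95625), ∇g = (4.33125, 4.0875) → (2.55, 1.95625) − 0.05·(4.33125, 4.0875) = (2.3334375, 1.751875)
t = 1.751875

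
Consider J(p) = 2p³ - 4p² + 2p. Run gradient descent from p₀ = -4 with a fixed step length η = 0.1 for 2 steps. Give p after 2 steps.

J′(p) = 6p² - 8p + 2
Step 1: J′(-4) = 130; p₁ = -4 − 0.1·130 = -17
Step 2: J′(-17) = 1872; p₂ = -17 − 0.1·1872 = -204.2

-204.2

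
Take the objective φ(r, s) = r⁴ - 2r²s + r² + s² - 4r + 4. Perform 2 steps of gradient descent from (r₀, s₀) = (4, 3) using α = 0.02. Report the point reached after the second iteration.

(-0.21687808, 3.381504)

∇φ = (4r³ - 4rs + 2r - 4, -2r² + 2s)
(r₁, s₁) = (4, 3) − 0.02·(212, -26) = (-0.24, 3.52)
(r₂, s₂) = (-0.24, 3.52) − 0.02·(-1.156096, 6.9248) = (-0.21687808, 3.381504)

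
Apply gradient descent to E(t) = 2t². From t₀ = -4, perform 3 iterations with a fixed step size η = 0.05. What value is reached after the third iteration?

-2.048

E′(t) = 4t
t₁ = -4 − 0.05·(-16) = -3.2
t₂ = -3.2 − 0.05·(-12.8) = -2.56
t₃ = -2.56 − 0.05·(-10.24) = -2.048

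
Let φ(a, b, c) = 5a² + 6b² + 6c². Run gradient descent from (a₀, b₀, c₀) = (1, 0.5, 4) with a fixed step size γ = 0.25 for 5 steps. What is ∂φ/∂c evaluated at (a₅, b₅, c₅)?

∇φ = (10a, 12b, 12c)
(a₁, b₁, c₁) = (1, 0.5, 4) − 0.25·(10, 6, 48) = (-1.5, -1, -8)
(a₂, b₂, c₂) = (-1.5, -1, -8) − 0.25·(-15, -12, -96) = (2.25, 2, 16)
(a₃, b₃, c₃) = (2.25, 2, 16) − 0.25·(22.5, 24, 192) = (-3.375, -4, -32)
(a₄, b₄, c₄) = (-3.375, -4, -32) − 0.25·(-33.75, -48, -384) = (5.0625, 8, 64)
(a₅, b₅, c₅) = (5.0625, 8, 64) − 0.25·(50.625, 96, 768) = (-7.59375, -16, -128)
∂φ/∂c at (-7.59375, -16, -128) = -1536

-1536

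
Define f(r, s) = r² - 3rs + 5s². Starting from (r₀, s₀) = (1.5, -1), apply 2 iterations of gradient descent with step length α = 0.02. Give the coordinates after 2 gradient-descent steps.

∇f = (2r - 3s, -3r + 10s)
(r₁, s₁) = (1.5, -1) − 0.02·(6, -14.5) = (1.38, -0.71)
(r₂, s₂) = (1.38, -0.71) − 0.02·(4.89, -11.24) = (1.2822, -0.4852)

(1.2822, -0.4852)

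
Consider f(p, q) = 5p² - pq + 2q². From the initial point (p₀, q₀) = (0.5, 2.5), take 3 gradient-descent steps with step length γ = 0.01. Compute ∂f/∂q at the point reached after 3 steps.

∇f = (10p - q, -p + 4q)
(p₁, q₁) = (0.5, 2.5) − 0.01·(2.5, 9.5) = (0.475, 2.405)
(p₂, q₂) = (0.475, 2.405) − 0.01·(2.345, 9.145) = (0.45155, 2.31355)
(p₃, q₃) = (0.45155, 2.31355) − 0.01·(2.20195, 8.80265) = (0.4295305, 2.2255235)
∂f/∂q at (0.4295305, 2.2255235) = 8.4725635

8.4725635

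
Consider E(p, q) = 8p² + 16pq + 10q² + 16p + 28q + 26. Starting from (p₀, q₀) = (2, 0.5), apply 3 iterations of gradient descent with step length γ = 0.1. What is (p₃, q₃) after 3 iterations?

(-23.312, -29.796)

∇E = (16p + 16q + 16, 16p + 20q + 28)
Step 1: at (2, 0.5), ∇E = (56, 70) → (2, 0.5) − 0.1·(56, 70) = (-3.6, -6.5)
Step 2: at (-3.6, -6.5), ∇E = (-145.6, -159.6) → (-3.6, -6.5) − 0.1·(-145.6, -159.6) = (10.96, 9.46)
Step 3: at (10.96, 9.46), ∇E = (342.72, 392.56) → (10.96, 9.46) − 0.1·(342.72, 392.56) = (-23.312, -29.796)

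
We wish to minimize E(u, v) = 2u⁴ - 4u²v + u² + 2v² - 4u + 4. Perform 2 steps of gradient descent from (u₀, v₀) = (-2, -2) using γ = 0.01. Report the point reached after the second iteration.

(-0.69485312, -1.652736)

∇E = (8u³ - 8uv + 2u - 4, -4u² + 4v)
(u₁, v₁) = (-2, -2) − 0.01·(-104, -24) = (-0.96, -1.76)
(u₂, v₂) = (-0.96, -1.76) − 0.01·(-26.514688, -10.7264) = (-0.69485312, -1.652736)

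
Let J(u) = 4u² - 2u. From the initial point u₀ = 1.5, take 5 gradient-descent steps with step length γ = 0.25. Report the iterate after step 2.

1.5

J′(u) = 8u - 2
Step 1: J′(1.5) = 10; u₁ = 1.5 − 0.25·10 = -1
Step 2: J′(-1) = -10; u₂ = -1 − 0.25·(-10) = 1.5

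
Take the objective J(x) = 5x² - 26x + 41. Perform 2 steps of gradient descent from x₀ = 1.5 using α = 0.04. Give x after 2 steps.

J′(x) = 10x - 26
Step 1: J′(1.5) = -11; x₁ = 1.5 − 0.04·(-11) = 1.94
Step 2: J′(1.94) = -6.6; x₂ = 1.94 − 0.04·(-6.6) = 2.204

2.204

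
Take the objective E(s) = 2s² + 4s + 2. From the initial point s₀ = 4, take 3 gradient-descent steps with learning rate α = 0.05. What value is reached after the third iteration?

1.56

E′(s) = 4s + 4
Step 1: E′(4) = 20; s₁ = 4 − 0.05·20 = 3
Step 2: E′(3) = 16; s₂ = 3 − 0.05·16 = 2.2
Step 3: E′(2.2) = 12.8; s₃ = 2.2 − 0.05·12.8 = 1.56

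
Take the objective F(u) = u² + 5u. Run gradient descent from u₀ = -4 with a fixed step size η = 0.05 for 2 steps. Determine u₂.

F′(u) = 2u + 5
Step 1: F′(-4) = -3; u₁ = -4 − 0.05·(-3) = -3.85
Step 2: F′(-3.85) = -2.7; u₂ = -3.85 − 0.05·(-2.7) = -3.715

-3.715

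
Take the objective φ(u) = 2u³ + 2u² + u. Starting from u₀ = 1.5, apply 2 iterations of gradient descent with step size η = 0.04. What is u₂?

φ′(u) = 6u² + 4u + 1
u₁ = 1.5 − 0.04·20.5 = 0.68
u₂ = 0.68 − 0.04·6.4944 = 0.420224

0.420224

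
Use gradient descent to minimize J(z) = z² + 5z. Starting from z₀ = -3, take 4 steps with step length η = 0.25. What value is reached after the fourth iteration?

J′(z) = 2z + 5
Step 1: J′(-3) = -1; z₁ = -3 − 0.25·(-1) = -2.75
Step 2: J′(-2.75) = -0.5; z₂ = -2.75 − 0.25·(-0.5) = -2.625
Step 3: J′(-2.625) = -0.25; z₃ = -2.625 − 0.25·(-0.25) = -2.5625
Step 4: J′(-2.5625) = -0.125; z₄ = -2.5625 − 0.25·(-0.125) = -2.53125

-2.53125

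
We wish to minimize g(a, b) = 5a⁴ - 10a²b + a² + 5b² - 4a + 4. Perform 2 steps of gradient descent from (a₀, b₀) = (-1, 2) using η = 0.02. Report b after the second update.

∇g = (20a³ - 20ab + 2a - 4, -10a² + 10b)
(a₁, b₁) = (-1, 2) − 0.02·(14, 10) = (-1.28, 1.8)
(a₂, b₂) = (-1.28, 1.8) − 0.02·(-2.42304, 1.616) = (-1.2315392, 1.76768)
b = 1.76768

1.76768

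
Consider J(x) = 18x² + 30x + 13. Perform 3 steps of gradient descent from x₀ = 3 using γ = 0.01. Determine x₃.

0.171552

J′(x) = 36x + 30
Step 1: J′(3) = 138; x₁ = 3 − 0.01·138 = 1.62
Step 2: J′(1.62) = 88.32; x₂ = 1.62 − 0.01·88.32 = 0.7368
Step 3: J′(0.7368) = 56.5248; x₃ = 0.7368 − 0.01·56.5248 = 0.171552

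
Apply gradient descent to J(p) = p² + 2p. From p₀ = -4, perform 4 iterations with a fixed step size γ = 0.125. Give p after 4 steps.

-1.94921875

J′(p) = 2p + 2
Step 1: J′(-4) = -6; p₁ = -4 − 0.125·(-6) = -3.25
Step 2: J′(-3.25) = -4.5; p₂ = -3.25 − 0.125·(-4.5) = -2.6875
Step 3: J′(-2.6875) = -3.375; p₃ = -2.6875 − 0.125·(-3.375) = -2.265625
Step 4: J′(-2.265625) = -2.53125; p₄ = -2.265625 − 0.125·(-2.53125) = -1.94921875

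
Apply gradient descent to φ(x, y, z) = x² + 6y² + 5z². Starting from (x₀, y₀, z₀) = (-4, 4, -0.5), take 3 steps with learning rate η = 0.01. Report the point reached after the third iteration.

∇φ = (2x, 12y, 10z)
Step 1: at (-4, 4, -0.5), ∇φ = (-8, 48, -5) → (-4, 4, -0.5) − 0.01·(-8, 48, -5) = (-3.92, 3.52, -0.45)
Step 2: at (-3.92, 3.52, -0.45), ∇φ = (-7.84, 42.24, -4.5) → (-3.92, 3.52, -0.45) − 0.01·(-7.84, 42.24, -4.5) = (-3.8416, 3.0976, -0.405)
Step 3: at (-3.8416, 3.0976, -0.405), ∇φ = (-7.6832, 37.1712, -4.05) → (-3.8416, 3.0976, -0.405) − 0.01·(-7.6832, 37.1712, -4.05) = (-3.764768, 2.725888, -0.3645)

(-3.764768, 2.725888, -0.3645)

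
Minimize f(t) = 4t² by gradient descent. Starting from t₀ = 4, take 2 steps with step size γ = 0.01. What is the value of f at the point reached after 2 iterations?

45.84914944

f′(t) = 8t
Step 1: f′(4) = 32; t₁ = 4 − 0.01·32 = 3.68
Step 2: f′(3.68) = 29.44; t₂ = 3.68 − 0.01·29.44 = 3.3856
f(3.3856) = 45.84914944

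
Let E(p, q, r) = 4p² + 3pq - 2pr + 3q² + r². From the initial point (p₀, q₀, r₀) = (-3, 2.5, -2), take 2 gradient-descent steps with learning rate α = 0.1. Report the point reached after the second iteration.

∇E = (8p + 3q - 2r, 3p + 6q, -2p + 2r)
(p₁, q₁, r₁) = (-3, 2.5, -2) − 0.1·(-12.5, 6, 2) = (-1.75, 1.9, -2.2)
(p₂, q₂, r₂) = (-1.75, 1.9, -2.2) − 0.1·(-3.9, 6.15, -0.9) = (-1.36, 1.285, -2.11)

(-1.36, 1.285, -2.11)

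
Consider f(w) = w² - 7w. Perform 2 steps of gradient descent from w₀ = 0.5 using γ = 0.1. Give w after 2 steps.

f′(w) = 2w - 7
Step 1: f′(0.5) = -6; w₁ = 0.5 − 0.1·(-6) = 1.1
Step 2: f′(1.1) = -4.8; w₂ = 1.1 − 0.1·(-4.8) = 1.58

1.58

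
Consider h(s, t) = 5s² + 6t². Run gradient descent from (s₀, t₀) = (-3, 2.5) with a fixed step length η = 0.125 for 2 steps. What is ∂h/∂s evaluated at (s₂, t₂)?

∇h = (10s, 12t)
(s₁, t₁) = (-3, 2.5) − 0.125·(-30, 30) = (0.75, -1.25)
(s₂, t₂) = (0.75, -1.25) − 0.125·(7.5, -15) = (-0.1875, 0.625)
∂h/∂s at (-0.1875, 0.625) = -1.875

-1.875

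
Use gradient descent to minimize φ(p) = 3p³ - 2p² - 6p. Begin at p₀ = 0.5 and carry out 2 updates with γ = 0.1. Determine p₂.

1.0649375

φ′(p) = 9p² - 4p - 6
p₁ = 0.5 − 0.1·(-5.75) = 1.075
p₂ = 1.075 − 0.1·0.100625 = 1.0649375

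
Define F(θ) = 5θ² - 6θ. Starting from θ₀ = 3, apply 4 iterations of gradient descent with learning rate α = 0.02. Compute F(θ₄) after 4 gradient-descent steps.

3.031838208

F′(θ) = 10θ - 6
Step 1: F′(3) = 24; θ₁ = 3 − 0.02·24 = 2.52
Step 2: F′(2.52) = 19.2; θ₂ = 2.52 − 0.02·19.2 = 2.136
Step 3: F′(2.136) = 15.36; θ₃ = 2.136 − 0.02·15.36 = 1.8288
Step 4: F′(1.8288) = 12.288; θ₄ = 1.8288 − 0.02·12.288 = 1.58304
F(1.58304) = 3.031838208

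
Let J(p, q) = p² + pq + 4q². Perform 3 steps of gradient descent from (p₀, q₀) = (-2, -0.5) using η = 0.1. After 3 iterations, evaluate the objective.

0.97490625

∇J = (2p + q, p + 8q)
Step 1: at (-2, -0.5), ∇J = (-4.5, -6) → (-2, -0.5) − 0.1·(-4.5, -6) = (-1.55, 0.1)
Step 2: at (-1.55, 0.1), ∇J = (-3, -0.75) → (-1.55, 0.1) − 0.1·(-3, -0.75) = (-1.25, 0.175)
Step 3: at (-1.25, 0.175), ∇J = (-2.325, 0.15) → (-1.25, 0.175) − 0.1·(-2.325, 0.15) = (-1.0175, 0.16)
J(-1.0175, 0.16) = 0.97490625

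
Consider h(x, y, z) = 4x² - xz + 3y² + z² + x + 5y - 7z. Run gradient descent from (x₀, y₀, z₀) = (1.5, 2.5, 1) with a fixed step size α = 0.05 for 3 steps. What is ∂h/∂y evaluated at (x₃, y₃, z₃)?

∇h = (8x - z + 1, 6y + 5, -x + 2z - 7)
(x₁, y₁, z₁) = (1.5, 2.5, 1) − 0.05·(12, 20, -6.5) = (0.9, 1.5, 1.325)
(x₂, y₂, z₂) = (0.9, 1.5, 1.325) − 0.05·(6.875, 14, -5.25) = (0.55625, 0.8, 1.5875)
(x₃, y₃, z₃) = (0.55625, 0.8, 1.5875) − 0.05·(3.8625, 9.8, -4.38125) = (0.363125, 0.31, 1.8065625)
∂h/∂y at (0.363125, 0.31, 1.8065625) = 6.86

6.86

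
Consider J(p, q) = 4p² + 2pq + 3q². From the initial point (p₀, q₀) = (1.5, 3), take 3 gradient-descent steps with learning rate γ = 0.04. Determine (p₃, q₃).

(0.116832, 1.171584)

∇J = (8p + 2q, 2p + 6q)
Step 1: at (1.5, 3), ∇J = (18, 21) → (1.5, 3) − 0.04·(18, 21) = (0.78, 2.16)
Step 2: at (0.78, 2.16), ∇J = (10.56, 14.52) → (0.78, 2.16) − 0.04·(10.56, 14.52) = (0.3576, 1.5792)
Step 3: at (0.3576, 1.5792), ∇J = (6.0192, 10.1904) → (0.3576, 1.5792) − 0.04·(6.0192, 10.1904) = (0.116832, 1.171584)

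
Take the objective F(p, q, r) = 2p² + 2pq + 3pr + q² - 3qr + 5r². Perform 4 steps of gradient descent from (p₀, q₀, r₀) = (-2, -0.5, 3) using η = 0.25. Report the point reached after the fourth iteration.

∇F = (4p + 2q + 3r, 2p + 2q - 3r, 3p - 3q + 10r)
Step 1: at (-2, -0.5, 3), ∇F = (0, -14, 25.5) → (-2, -0.5, 3) − 0.25·(0, -14, 25.5) = (-2, 3, -3.375)
Step 2: at (-2, 3, -3.375), ∇F = (-12.125, 12.125, -48.75) → (-2, 3, -3.375) − 0.25·(-12.125, 12.125, -48.75) = (1.03125, -0.03125, 8.8125)
Step 3: at (1.03125, -0.03125, 8.8125), ∇F = (30.5, -24.4375, 91.3125) → (1.03125, -0.03125, 8.8125) − 0.25·(30.5, -24.4375, 91.3125) = (-6.59375, 6.078125, -14.015625)
Step 4: at (-6.59375, 6.078125, -14.015625), ∇F = (-56.265625, 41.015625, -178.171875) → (-6.59375, 6.078125, -14.015625) − 0.25·(-56.265625, 41.015625, -178.171875) = (7.47265625, -4.17578125, 30.52734375)

(7.47265625, -4.17578125, 30.52734375)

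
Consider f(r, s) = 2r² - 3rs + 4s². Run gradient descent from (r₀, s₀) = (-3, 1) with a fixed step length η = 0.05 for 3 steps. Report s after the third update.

∇f = (4r - 3s, -3r + 8s)
(r₁, s₁) = (-3, 1) − 0.05·(-15, 17) = (-2.25, 0.15)
(r₂, s₂) = (-2.25, 0.15) − 0.05·(-9.45, 7.95) = (-1.7775, -0.2475)
(r₃, s₃) = (-1.7775, -0.2475) − 0.05·(-6.3675, 3.3525) = (-1.459125, -0.415125)
s = -0.415125

-0.415125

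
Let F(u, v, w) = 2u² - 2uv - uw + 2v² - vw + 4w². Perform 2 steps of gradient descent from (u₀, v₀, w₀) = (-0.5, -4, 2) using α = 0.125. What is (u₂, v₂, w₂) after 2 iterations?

(-1.0390625, -1.2578125, -0.359375)

∇F = (4u - 2v - w, -2u + 4v - w, -u - v + 8w)
(u₁, v₁, w₁) = (-0.5, -4, 2) − 0.125·(4, -17, 20.5) = (-1, -1.875, -0.5625)
(u₂, v₂, w₂) = (-1, -1.875, -0.5625) − 0.125·(0.3125, -4.9375, -1.625) = (-1.0390625, -1.2578125, -0.359375)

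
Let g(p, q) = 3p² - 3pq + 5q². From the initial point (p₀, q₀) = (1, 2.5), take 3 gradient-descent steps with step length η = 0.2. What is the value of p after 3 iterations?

1.888

∇g = (6p - 3q, -3p + 10q)
Step 1: at (1, 2.5), ∇g = (-1.5, 22) → (1, 2.5) − 0.2·(-1.5, 22) = (1.3, -1.9)
Step 2: at (1.3, -1.9), ∇g = (13.5, -22.9) → (1.3, -1.9) − 0.2·(13.5, -22.9) = (-1.4, 2.68)
Step 3: at (-1.4, 2.68), ∇g = (-16.44, 31) → (-1.4, 2.68) − 0.2·(-16.44, 31) = (1.888, -3.52)
p = 1.888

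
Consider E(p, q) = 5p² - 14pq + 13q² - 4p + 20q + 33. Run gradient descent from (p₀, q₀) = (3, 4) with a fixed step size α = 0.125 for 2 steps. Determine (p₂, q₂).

∇E = (10p - 14q - 4, -14p + 26q + 20)
(p₁, q₁) = (3, 4) − 0.125·(-30, 82) = (6.75, -6.25)
(p₂, q₂) = (6.75, -6.25) − 0.125·(151, -237) = (-12.125, 23.375)

(-12.125, 23.375)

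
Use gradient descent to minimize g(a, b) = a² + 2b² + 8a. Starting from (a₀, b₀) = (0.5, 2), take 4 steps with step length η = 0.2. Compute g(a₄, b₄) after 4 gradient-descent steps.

∇g = (2a + 8, 4b)
Step 1: at (0.5, 2), ∇g = (9, 8) → (0.5, 2) − 0.2·(9, 8) = (-1.3, 0.4)
Step 2: at (-1.3, 0.4), ∇g = (5.4, 1.6) → (-1.3, 0.4) − 0.2·(5.4, 1.6) = (-2.38, 0.08)
Step 3: at (-2.38, 0.08), ∇g = (3.24, 0.32) → (-2.38, 0.08) − 0.2·(3.24, 0.32) = (-3.028, 0.016)
Step 4: at (-3.028, 0.016), ∇g = (1.944, 0.064) → (-3.028, 0.016) − 0.2·(1.944, 0.064) = (-3.4168, 0.0032)
g(-3.4168, 0.0032) = -15.65985728

-15.65985728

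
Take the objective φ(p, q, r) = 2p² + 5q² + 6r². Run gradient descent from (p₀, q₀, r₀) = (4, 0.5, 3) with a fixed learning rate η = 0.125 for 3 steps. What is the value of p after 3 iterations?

∇φ = (4p, 10q, 12r)
(p₁, q₁, r₁) = (4, 0.5, 3) − 0.125·(16, 5, 36) = (2, -0.125, -1.5)
(p₂, q₂, r₂) = (2, -0.125, -1.5) − 0.125·(8, -1.25, -18) = (1, 0.03125, 0.75)
(p₃, q₃, r₃) = (1, 0.03125, 0.75) − 0.125·(4, 0.3125, 9) = (0.5, -0.0078125, -0.375)
p = 0.5

0.5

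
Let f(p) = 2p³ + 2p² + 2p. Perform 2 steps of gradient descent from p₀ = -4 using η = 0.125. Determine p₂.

-159.671875

f′(p) = 6p² + 4p + 2
p₁ = -4 − 0.125·82 = -14.25
p₂ = -14.25 − 0.125·1163.375 = -159.671875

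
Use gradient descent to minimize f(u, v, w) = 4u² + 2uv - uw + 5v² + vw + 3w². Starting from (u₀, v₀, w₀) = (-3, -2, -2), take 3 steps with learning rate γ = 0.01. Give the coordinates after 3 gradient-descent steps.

∇f = (8u + 2v - w, 2u + 10v + w, -u + v + 6w)
Step 1: at (-3, -2, -2), ∇f = (-26, -28, -11) → (-3, -2, -2) − 0.01·(-26, -28, -11) = (-2.74, -1.72, -1.89)
Step 2: at (-2.74, -1.72, -1.89), ∇f = (-23.47, -24.57, -10.32) → (-2.74, -1.72, -1.89) − 0.01·(-23.47, -24.57, -10.32) = (-2.5053, -1.4743, -1.7868)
Step 3: at (-2.5053, -1.4743, -1.7868), ∇f = (-21.2042, -21.5404, -9.6898) → (-2.5053, -1.4743, -1.7868) − 0.01·(-21.2042, -21.5404, -9.6898) = (-2.293258, -1.258896, -1.689902)

(-2.293258, -1.258896, -1.689902)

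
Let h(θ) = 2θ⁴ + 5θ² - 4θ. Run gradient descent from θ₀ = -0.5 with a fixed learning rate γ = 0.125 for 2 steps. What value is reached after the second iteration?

-0.109375

h′(θ) = 8θ³ + 10θ - 4
θ₁ = -0.5 − 0.125·(-10) = 0.75
θ₂ = 0.75 − 0.125·6.875 = -0.109375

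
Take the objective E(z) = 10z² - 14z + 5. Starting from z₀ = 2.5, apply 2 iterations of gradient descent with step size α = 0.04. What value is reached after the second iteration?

0.772

E′(z) = 20z - 14
z₁ = 2.5 − 0.04·36 = 1.06
z₂ = 1.06 − 0.04·7.2 = 0.772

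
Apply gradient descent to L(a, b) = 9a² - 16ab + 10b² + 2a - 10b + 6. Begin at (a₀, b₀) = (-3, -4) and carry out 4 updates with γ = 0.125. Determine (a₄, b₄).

∇L = (18a - 16b + 2, -16a + 20b - 10)
(a₁, b₁) = (-3, -4) − 0.125·(12, -42) = (-4.5, 1.25)
(a₂, b₂) = (-4.5, 1.25) − 0.125·(-99, 87) = (7.875, -9.625)
(a₃, b₃) = (7.875, -9.625) − 0.125·(297.75, -328.5) = (-29.34375, 31.4375)
(a₄, b₄) = (-29.34375, 31.4375) − 0.125·(-1029.1875, 1088.25) = (99.3046875, -104.59375)

(99.3046875, -104.59375)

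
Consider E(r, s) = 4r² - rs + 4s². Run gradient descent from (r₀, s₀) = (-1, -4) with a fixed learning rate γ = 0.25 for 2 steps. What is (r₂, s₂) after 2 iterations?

∇E = (8r - s, -r + 8s)
(r₁, s₁) = (-1, -4) − 0.25·(-4, -31) = (0, 3.75)
(r₂, s₂) = (0, 3.75) − 0.25·(-3.75, 30) = (0.9375, -3.75)

(0.9375, -3.75)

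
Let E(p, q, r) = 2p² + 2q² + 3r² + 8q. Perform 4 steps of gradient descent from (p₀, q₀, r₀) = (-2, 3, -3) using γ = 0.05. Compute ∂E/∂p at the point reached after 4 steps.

∇E = (4p, 4q + 8, 6r)
Step 1: at (-2, 3, -3), ∇E = (-8, 20, -18) → (-2, 3, -3) − 0.05·(-8, 20, -18) = (-1.6, 2, -2.1)
Step 2: at (-1.6, 2, -2.1), ∇E = (-6.4, 16, -12.6) → (-1.6, 2, -2.1) − 0.05·(-6.4, 16, -12.6) = (-1.28, 1.2, -1.47)
Step 3: at (-1.28, 1.2, -1.47), ∇E = (-5.12, 12.8, -8.82) → (-1.28, 1.2, -1.47) − 0.05·(-5.12, 12.8, -8.82) = (-1.024, 0.56, -1.029)
Step 4: at (-1.024, 0.56, -1.029), ∇E = (-4.096, 10.24, -6.174) → (-1.024, 0.56, -1.029) − 0.05·(-4.096, 10.24, -6.174) = (-0.8192, 0.048, -0.7203)
∂E/∂p at (-0.8192, 0.048, -0.7203) = -3.2768

-3.2768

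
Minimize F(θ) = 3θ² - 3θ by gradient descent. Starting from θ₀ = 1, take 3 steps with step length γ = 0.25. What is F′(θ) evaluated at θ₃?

-0.375

F′(θ) = 6θ - 3
Step 1: F′(1) = 3; θ₁ = 1 − 0.25·3 = 0.25
Step 2: F′(0.25) = -1.5; θ₂ = 0.25 − 0.25·(-1.5) = 0.625
Step 3: F′(0.625) = 0.75; θ₃ = 0.625 − 0.25·0.75 = 0.4375
F′(θ) at (0.4375) = -0.375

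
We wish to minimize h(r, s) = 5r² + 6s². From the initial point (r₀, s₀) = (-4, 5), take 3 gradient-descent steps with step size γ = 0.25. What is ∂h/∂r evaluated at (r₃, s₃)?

∇h = (10r, 12s)
Step 1: at (-4, 5), ∇h = (-40, 60) → (-4, 5) − 0.25·(-40, 60) = (6, -10)
Step 2: at (6, -10), ∇h = (60, -120) → (6, -10) − 0.25·(60, -120) = (-9, 20)
Step 3: at (-9, 20), ∇h = (-90, 240) → (-9, 20) − 0.25·(-90, 240) = (13.5, -40)
∂h/∂r at (13.5, -40) = 135

135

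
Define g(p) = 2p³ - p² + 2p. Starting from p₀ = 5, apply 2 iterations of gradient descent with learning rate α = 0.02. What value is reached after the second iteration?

g′(p) = 6p² - 2p + 2
p₁ = 5 − 0.02·142 = 2.16
p₂ = 2.16 − 0.02·25.6736 = 1.646528

1.646528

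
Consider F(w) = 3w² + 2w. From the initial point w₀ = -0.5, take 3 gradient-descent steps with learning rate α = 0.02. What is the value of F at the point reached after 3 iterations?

-0.294632992768

F′(w) = 6w + 2
w₁ = -0.5 − 0.02·(-1) = -0.48
w₂ = -0.48 − 0.02·(-0.88) = -0.4624
w₃ = -0.4624 − 0.02·(-0.7744) = -0.446912
F(-0.446912) = -0.294632992768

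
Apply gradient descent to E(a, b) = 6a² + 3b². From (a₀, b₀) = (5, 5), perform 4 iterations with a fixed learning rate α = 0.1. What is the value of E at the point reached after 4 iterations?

0.049536

∇E = (12a, 6b)
(a₁, b₁) = (5, 5) − 0.1·(60, 30) = (-1, 2)
(a₂, b₂) = (-1, 2) − 0.1·(-12, 12) = (0.2, 0.8)
(a₃, b₃) = (0.2, 0.8) − 0.1·(2.4, 4.8) = (-0.04, 0.32)
(a₄, b₄) = (-0.04, 0.32) − 0.1·(-0.48, 1.92) = (0.008, 0.128)
E(0.008, 0.128) = 0.049536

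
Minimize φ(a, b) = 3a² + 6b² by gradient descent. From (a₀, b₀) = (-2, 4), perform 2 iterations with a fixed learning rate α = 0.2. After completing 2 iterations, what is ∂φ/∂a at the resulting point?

-0.48

∇φ = (6a, 12b)
Step 1: at (-2, 4), ∇φ = (-12, 48) → (-2, 4) − 0.2·(-12, 48) = (0.4, -5.6)
Step 2: at (0.4, -5.6), ∇φ = (2.4, -67.2) → (0.4, -5.6) − 0.2·(2.4, -67.2) = (-0.08, 7.84)
∂φ/∂a at (-0.08, 7.84) = -0.48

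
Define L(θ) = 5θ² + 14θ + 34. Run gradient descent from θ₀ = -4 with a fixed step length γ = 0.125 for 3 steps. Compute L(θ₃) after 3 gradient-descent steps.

L′(θ) = 10θ + 14
θ₁ = -4 − 0.125·(-26) = -0.75
θ₂ = -0.75 − 0.125·6.5 = -1.5625
θ₃ = -1.5625 − 0.125·(-1.625) = -1.359375
L(-1.359375) = 24.208251953125

24.208251953125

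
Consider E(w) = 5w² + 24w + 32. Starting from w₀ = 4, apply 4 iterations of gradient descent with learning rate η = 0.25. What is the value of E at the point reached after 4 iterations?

5252

E′(w) = 10w + 24
w₁ = 4 − 0.25·64 = -12
w₂ = -12 − 0.25·(-96) = 12
w₃ = 12 − 0.25·144 = -24
w₄ = -24 − 0.25·(-216) = 30
E(30) = 5252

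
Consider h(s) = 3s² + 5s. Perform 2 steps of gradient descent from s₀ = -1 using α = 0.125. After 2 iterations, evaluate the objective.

h′(s) = 6s + 5
Step 1: h′(-1) = -1; s₁ = -1 − 0.125·(-1) = -0.875
Step 2: h′(-0.875) = -0.25; s₂ = -0.875 − 0.125·(-0.25) = -0.84375
h(-0.84375) = -2.0830078125

-2.0830078125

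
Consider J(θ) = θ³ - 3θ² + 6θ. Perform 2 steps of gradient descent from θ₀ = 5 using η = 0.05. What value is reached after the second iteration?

1.984625

J′(θ) = 3θ² - 6θ + 6
θ₁ = 5 − 0.05·51 = 2.45
θ₂ = 2.45 − 0.05·9.3075 = 1.984625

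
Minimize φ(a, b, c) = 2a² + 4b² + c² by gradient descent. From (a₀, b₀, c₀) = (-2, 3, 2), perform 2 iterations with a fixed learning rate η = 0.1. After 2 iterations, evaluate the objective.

2.7328

∇φ = (4a, 8b, 2c)
(a₁, b₁, c₁) = (-2, 3, 2) − 0.1·(-8, 24, 4) = (-1.2, 0.6, 1.6)
(a₂, b₂, c₂) = (-1.2, 0.6, 1.6) − 0.1·(-4.8, 4.8, 3.2) = (-0.72, 0.12, 1.28)
φ(-0.72, 0.12, 1.28) = 2.7328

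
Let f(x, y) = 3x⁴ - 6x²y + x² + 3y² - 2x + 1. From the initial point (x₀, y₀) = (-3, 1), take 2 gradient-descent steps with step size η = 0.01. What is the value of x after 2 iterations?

∇f = (12x³ - 12xy + 2x - 2, -6x² + 6y)
Step 1: at (-3, 1), ∇f = (-296, -48) → (-3, 1) − 0.01·(-296, -48) = (-0.04, 1.48)
Step 2: at (-0.04, 1.48), ∇f = (-1.370368, 8.8704) → (-0.04, 1.48) − 0.01·(-1.370368, 8.8704) = (-0.02629632, 1.391296)
x = -0.02629632

-0.02629632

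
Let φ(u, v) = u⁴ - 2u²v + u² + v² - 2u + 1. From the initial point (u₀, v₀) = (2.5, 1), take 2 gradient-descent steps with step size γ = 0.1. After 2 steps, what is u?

6.60805

∇φ = (4u³ - 4uv + 2u - 2, -2u² + 2v)
(u₁, v₁) = (2.5, 1) − 0.1·(55.5, -10.5) = (-3.05, 2.05)
(u₂, v₂) = (-3.05, 2.05) − 0.1·(-96.5805, -14.505) = (6.60805, 3.5005)
u = 6.60805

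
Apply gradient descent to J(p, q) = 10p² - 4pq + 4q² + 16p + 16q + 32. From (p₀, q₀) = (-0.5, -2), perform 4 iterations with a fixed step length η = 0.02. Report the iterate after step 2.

∇J = (20p - 4q + 16, -4p + 8q + 16)
Step 1: at (-0.5, -2), ∇J = (14, 2) → (-0.5, -2) − 0.02·(14, 2) = (-0.78, -2.04)
Step 2: at (-0.78, -2.04), ∇J = (8.56, 2.8) → (-0.78, -2.04) − 0.02·(8.56, 2.8) = (-0.9512, -2.096)

(-0.9512, -2.096)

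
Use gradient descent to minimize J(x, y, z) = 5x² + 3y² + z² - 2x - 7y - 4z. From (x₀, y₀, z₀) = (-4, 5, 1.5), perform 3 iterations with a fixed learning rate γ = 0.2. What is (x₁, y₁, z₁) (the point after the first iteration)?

(4.4, 0.4, 1.7)

∇J = (10x - 2, 6y - 7, 2z - 4)
Step 1: at (-4, 5, 1.5), ∇J = (-42, 23, -1) → (-4, 5, 1.5) − 0.2·(-42, 23, -1) = (4.4, 0.4, 1.7)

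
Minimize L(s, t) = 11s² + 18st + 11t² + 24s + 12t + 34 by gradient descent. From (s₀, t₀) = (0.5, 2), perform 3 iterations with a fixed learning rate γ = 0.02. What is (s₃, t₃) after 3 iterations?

∇L = (22s + 18t + 24, 18s + 22t + 12)
Step 1: at (0.5, 2), ∇L = (71, 65) → (0.5, 2) − 0.02·(71, 65) = (-0.92, 0.7)
Step 2: at (-0.92, 0.7), ∇L = (16.36, 10.84) → (-0.92, 0.7) − 0.02·(16.36, 10.84) = (-1.2472, 0.4832)
Step 3: at (-1.2472, 0.4832), ∇L = (5.2592, 0.1808) → (-1.2472, 0.4832) − 0.02·(5.2592, 0.1808) = (-1.352384, 0.479584)

(-1.352384, 0.479584)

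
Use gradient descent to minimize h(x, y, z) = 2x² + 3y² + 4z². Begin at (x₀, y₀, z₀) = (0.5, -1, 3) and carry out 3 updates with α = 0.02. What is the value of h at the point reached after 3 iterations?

∇h = (4x, 6y, 8z)
(x₁, y₁, z₁) = (0.5, -1, 3) − 0.02·(2, -6, 24) = (0.46, -0.88, 2.52)
(x₂, y₂, z₂) = (0.46, -0.88, 2.52) − 0.02·(1.84, -5.28, 20.16) = (0.4232, -0.7744, 2.1168)
(x₃, y₃, z₃) = (0.4232, -0.7744, 2.1168) − 0.02·(1.6928, -4.6464, 16.9344) = (0.389344, -0.681472, 1.778112)
h(0.389344, -0.681472, 1.778112) = 14.3431188992

14.3431188992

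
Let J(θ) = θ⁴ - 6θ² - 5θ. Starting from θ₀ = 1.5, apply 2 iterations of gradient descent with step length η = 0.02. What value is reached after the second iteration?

1.80945528

J′(θ) = 4θ³ - 12θ - 5
θ₁ = 1.5 − 0.02·(-9.5) = 1.69
θ₂ = 1.69 − 0.02·(-5.972764) = 1.80945528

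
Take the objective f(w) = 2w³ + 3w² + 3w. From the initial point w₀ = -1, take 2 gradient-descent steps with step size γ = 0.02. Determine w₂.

-1.127632

f′(w) = 6w² + 6w + 3
w₁ = -1 − 0.02·3 = -1.06
w₂ = -1.06 − 0.02·3.3816 = -1.127632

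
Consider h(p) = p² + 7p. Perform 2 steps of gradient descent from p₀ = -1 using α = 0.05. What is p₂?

h′(p) = 2p + 7
p₁ = -1 − 0.05·5 = -1.25
p₂ = -1.25 − 0.05·4.5 = -1.475

-1.475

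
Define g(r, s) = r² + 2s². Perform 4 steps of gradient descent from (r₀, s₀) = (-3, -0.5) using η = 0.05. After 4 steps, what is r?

-1.9683

∇g = (2r, 4s)
(r₁, s₁) = (-3, -0.5) − 0.05·(-6, -2) = (-2.7, -0.4)
(r₂, s₂) = (-2.7, -0.4) − 0.05·(-5.4, -1.6) = (-2.43, -0.32)
(r₃, s₃) = (-2.43, -0.32) − 0.05·(-4.86, -1.28) = (-2.187, -0.256)
(r₄, s₄) = (-2.187, -0.256) − 0.05·(-4.374, -1.024) = (-1.9683, -0.2048)
r = -1.9683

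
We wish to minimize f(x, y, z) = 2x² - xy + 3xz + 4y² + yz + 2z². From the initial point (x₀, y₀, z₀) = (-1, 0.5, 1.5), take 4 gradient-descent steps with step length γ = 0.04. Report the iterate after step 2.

(-0.9936, 0.0688, 1.2528)

∇f = (4x - y + 3z, -x + 8y + z, 3x + y + 4z)
(x₁, y₁, z₁) = (-1, 0.5, 1.5) − 0.04·(0, 6.5, 3.5) = (-1, 0.24, 1.36)
(x₂, y₂, z₂) = (-1, 0.24, 1.36) − 0.04·(-0.16, 4.28, 2.68) = (-0.9936, 0.0688, 1.2528)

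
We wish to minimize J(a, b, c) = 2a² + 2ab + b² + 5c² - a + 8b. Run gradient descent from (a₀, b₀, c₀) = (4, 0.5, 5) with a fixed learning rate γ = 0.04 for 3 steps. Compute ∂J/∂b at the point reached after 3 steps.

∇J = (4a + 2b - 1, 2a + 2b + 8, 10c)
Step 1: at (4, 0.5, 5), ∇J = (16, 17, 50) → (4, 0.5, 5) − 0.04·(16, 17, 50) = (3.36, -0.18, 3)
Step 2: at (3.36, -0.18, 3), ∇J = (12.08, 14.36, 30) → (3.36, -0.18, 3) − 0.04·(12.08, 14.36, 30) = (2.8768, -0.7544, 1.8)
Step 3: at (2.8768, -0.7544, 1.8), ∇J = (8.9984, 12.2448, 18) → (2.8768, -0.7544, 1.8) − 0.04·(8.9984, 12.2448, 18) = (2.516864, -1.244192, 1.08)
∂J/∂b at (2.516864, -1.244192, 1.08) = 10.545344

10.545344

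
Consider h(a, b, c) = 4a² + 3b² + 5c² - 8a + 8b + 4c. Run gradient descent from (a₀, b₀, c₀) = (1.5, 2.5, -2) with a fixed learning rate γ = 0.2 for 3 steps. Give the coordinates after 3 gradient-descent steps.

∇h = (8a - 8, 6b + 8, 10c + 4)
Step 1: at (1.5, 2.5, -2), ∇h = (4, 23, -16) → (1.5, 2.5, -2) − 0.2·(4, 23, -16) = (0.7, -2.1, 1.2)
Step 2: at (0.7, -2.1, 1.2), ∇h = (-2.4, -4.6, 16) → (0.7, -2.1, 1.2) − 0.2·(-2.4, -4.6, 16) = (1.18, -1.18, -2)
Step 3: at (1.18, -1.18, -2), ∇h = (1.44, 0.92, -16) → (1.18, -1.18, -2) − 0.2·(1.44, 0.92, -16) = (0.892, -1.364, 1.2)

(0.892, -1.364, 1.2)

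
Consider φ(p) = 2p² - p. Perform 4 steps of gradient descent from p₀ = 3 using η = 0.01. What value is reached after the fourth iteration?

φ′(p) = 4p - 1
p₁ = 3 − 0.01·11 = 2.89
p₂ = 2.89 − 0.01·10.56 = 2.7844
p₃ = 2.7844 − 0.01·10.1376 = 2.683024
p₄ = 2.683024 − 0.01·9.732096 = 2.58570304

2.58570304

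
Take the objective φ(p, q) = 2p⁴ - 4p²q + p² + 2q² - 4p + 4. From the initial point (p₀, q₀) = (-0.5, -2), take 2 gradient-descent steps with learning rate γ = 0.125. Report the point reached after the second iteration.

(-1.609375, 0.34375)

∇φ = (8p³ - 8pq + 2p - 4, -4p² + 4q)
(p₁, q₁) = (-0.5, -2) − 0.125·(-14, -9) = (1.25, -0.875)
(p₂, q₂) = (1.25, -0.875) − 0.125·(22.875, -9.75) = (-1.609375, 0.34375)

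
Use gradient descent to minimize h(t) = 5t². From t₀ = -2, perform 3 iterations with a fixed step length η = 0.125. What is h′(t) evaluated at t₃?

0.3125

h′(t) = 10t
t₁ = -2 − 0.125·(-20) = 0.5
t₂ = 0.5 − 0.125·5 = -0.125
t₃ = -0.125 − 0.125·(-1.25) = 0.03125
h′(t) at (0.03125) = 0.3125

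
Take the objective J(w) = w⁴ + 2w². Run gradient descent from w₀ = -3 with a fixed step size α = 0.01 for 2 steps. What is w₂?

J′(w) = 4w³ + 4w
Step 1: J′(-3) = -120; w₁ = -3 − 0.01·(-120) = -1.8
Step 2: J′(-1.8) = -30.528; w₂ = -1.8 − 0.01·(-30.528) = -1.49472

-1.49472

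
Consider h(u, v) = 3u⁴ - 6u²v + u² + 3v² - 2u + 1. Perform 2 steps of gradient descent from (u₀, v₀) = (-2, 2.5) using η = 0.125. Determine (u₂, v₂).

∇h = (12u³ - 12uv + 2u - 2, -6u² + 6v)
Step 1: at (-2, 2.5), ∇h = (-42, -9) → (-2, 2.5) − 0.125·(-42, -9) = (3.25, 3.625)
Step 2: at (3.25, 3.625), ∇h = (275.0625, -41.625) → (3.25, 3.625) − 0.125·(275.0625, -41.625) = (-31.1328125, 8.828125)

(-31.1328125, 8.828125)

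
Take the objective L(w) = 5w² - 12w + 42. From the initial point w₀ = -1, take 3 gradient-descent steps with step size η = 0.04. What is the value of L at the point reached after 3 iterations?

L′(w) = 10w - 12
Step 1: L′(-1) = -22; w₁ = -1 − 0.04·(-22) = -0.12
Step 2: L′(-0.12) = -13.2; w₂ = -0.12 − 0.04·(-13.2) = 0.408
Step 3: L′(0.408) = -7.92; w₃ = 0.408 − 0.04·(-7.92) = 0.7248
L(0.7248) = 35.9290752

35.9290752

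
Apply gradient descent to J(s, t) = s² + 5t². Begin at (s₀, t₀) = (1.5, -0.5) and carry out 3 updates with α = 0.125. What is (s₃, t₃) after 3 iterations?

∇J = (2s, 10t)
Step 1: at (1.5, -0.5), ∇J = (3, -5) → (1.5, -0.5) − 0.125·(3, -5) = (1.125, 0.125)
Step 2: at (1.125, 0.125), ∇J = (2.25, 1.25) → (1.125, 0.125) − 0.125·(2.25, 1.25) = (0.84375, -0.03125)
Step 3: at (0.84375, -0.03125), ∇J = (1.6875, -0.3125) → (0.84375, -0.03125) − 0.125·(1.6875, -0.3125) = (0.6328125, 0.0078125)

(0.6328125, 0.0078125)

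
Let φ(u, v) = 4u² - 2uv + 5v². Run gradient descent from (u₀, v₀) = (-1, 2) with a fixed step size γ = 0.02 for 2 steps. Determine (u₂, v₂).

(-0.576, 1.2176)

∇φ = (8u - 2v, -2u + 10v)
(u₁, v₁) = (-1, 2) − 0.02·(-12, 22) = (-0.76, 1.56)
(u₂, v₂) = (-0.76, 1.56) − 0.02·(-9.2, 17.12) = (-0.576, 1.2176)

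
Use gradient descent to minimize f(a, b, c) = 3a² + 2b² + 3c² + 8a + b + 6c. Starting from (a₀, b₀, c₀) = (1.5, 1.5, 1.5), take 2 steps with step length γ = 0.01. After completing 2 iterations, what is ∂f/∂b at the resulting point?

6.4512

∇f = (6a + 8, 4b + 1, 6c + 6)
(a₁, b₁, c₁) = (1.5, 1.5, 1.5) − 0.01·(17, 7, 15) = (1.33, 1.43, 1.35)
(a₂, b₂, c₂) = (1.33, 1.43, 1.35) − 0.01·(15.98, 6.72, 14.1) = (1.1702, 1.3628, 1.209)
∂f/∂b at (1.1702, 1.3628, 1.209) = 6.4512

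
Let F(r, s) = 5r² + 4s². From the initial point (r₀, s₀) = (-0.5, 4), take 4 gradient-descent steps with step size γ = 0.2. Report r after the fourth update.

-0.5

∇F = (10r, 8s)
(r₁, s₁) = (-0.5, 4) − 0.2·(-5, 32) = (0.5, -2.4)
(r₂, s₂) = (0.5, -2.4) − 0.2·(5, -19.2) = (-0.5, 1.44)
(r₃, s₃) = (-0.5, 1.44) − 0.2·(-5, 11.52) = (0.5, -0.864)
(r₄, s₄) = (0.5, -0.864) − 0.2·(5, -6.912) = (-0.5, 0.5184)
r = -0.5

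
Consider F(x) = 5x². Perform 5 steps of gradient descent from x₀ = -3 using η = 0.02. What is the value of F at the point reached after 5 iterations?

F′(x) = 10x
Step 1: F′(-3) = -30; x₁ = -3 − 0.02·(-30) = -2.4
Step 2: F′(-2.4) = -24; x₂ = -2.4 − 0.02·(-24) = -1.92
Step 3: F′(-1.92) = -19.2; x₃ = -1.92 − 0.02·(-19.2) = -1.536
Step 4: F′(-1.536) = -15.36; x₄ = -1.536 − 0.02·(-15.36) = -1.2288
Step 5: F′(-1.2288) = -12.288; x₅ = -1.2288 − 0.02·(-12.288) = -0.98304
F(-0.98304) = 4.831838208

4.831838208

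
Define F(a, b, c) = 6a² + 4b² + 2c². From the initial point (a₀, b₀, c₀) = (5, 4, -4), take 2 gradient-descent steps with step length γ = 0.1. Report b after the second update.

∇F = (12a, 8b, 4c)
Step 1: at (5, 4, -4), ∇F = (60, 32, -16) → (5, 4, -4) − 0.1·(60, 32, -16) = (-1, 0.8, -2.4)
Step 2: at (-1, 0.8, -2.4), ∇F = (-12, 6.4, -9.6) → (-1, 0.8, -2.4) − 0.1·(-12, 6.4, -9.6) = (0.2, 0.16, -1.44)
b = 0.16

0.16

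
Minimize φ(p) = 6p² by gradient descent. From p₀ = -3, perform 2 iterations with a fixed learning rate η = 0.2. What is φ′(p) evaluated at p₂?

-70.56

φ′(p) = 12p
Step 1: φ′(-3) = -36; p₁ = -3 − 0.2·(-36) = 4.2
Step 2: φ′(4.2) = 50.4; p₂ = 4.2 − 0.2·50.4 = -5.88
φ′(p) at (-5.88) = -70.56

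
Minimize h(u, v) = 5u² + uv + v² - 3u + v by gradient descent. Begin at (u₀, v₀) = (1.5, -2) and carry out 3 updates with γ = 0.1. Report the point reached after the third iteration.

(0.463, -1.4525)

∇h = (10u + v - 3, u + 2v + 1)
Step 1: at (1.5, -2), ∇h = (10, -1.5) → (1.5, -2) − 0.1·(10, -1.5) = (0.5, -1.85)
Step 2: at (0.5, -1.85), ∇h = (0.15, -2.2) → (0.5, -1.85) − 0.1·(0.15, -2.2) = (0.485, -1.63)
Step 3: at (0.485, -1.63), ∇h = (0.22, -1.775) → (0.485, -1.63) − 0.1·(0.22, -1.775) = (0.463, -1.4525)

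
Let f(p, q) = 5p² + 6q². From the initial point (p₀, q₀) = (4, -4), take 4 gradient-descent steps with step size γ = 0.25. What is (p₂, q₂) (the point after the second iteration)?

∇f = (10p, 12q)
Step 1: at (4, -4), ∇f = (40, -48) → (4, -4) − 0.25·(40, -48) = (-6, 8)
Step 2: at (-6, 8), ∇f = (-60, 96) → (-6, 8) − 0.25·(-60, 96) = (9, -16)

(9, -16)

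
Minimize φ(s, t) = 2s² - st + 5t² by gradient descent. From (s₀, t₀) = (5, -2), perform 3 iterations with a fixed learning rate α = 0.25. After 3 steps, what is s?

∇φ = (4s - t, -s + 10t)
(s₁, t₁) = (5, -2) − 0.25·(22, -25) = (-0.5, 4.25)
(s₂, t₂) = (-0.5, 4.25) − 0.25·(-6.25, 43) = (1.0625, -6.5)
(s₃, t₃) = (1.0625, -6.5) − 0.25·(10.75, -66.0625) = (-1.625, 10.015625)
s = -1.625

-1.625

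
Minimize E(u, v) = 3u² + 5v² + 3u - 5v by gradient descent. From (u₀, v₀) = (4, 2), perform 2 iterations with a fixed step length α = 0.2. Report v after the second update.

2

∇E = (6u + 3, 10v - 5)
(u₁, v₁) = (4, 2) − 0.2·(27, 15) = (-1.4, -1)
(u₂, v₂) = (-1.4, -1) − 0.2·(-5.4, -15) = (-0.32, 2)
v = 2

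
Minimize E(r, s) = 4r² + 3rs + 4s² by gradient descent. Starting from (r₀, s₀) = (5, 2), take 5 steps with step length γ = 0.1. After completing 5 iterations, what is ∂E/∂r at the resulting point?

0.23399

∇E = (8r + 3s, 3r + 8s)
Step 1: at (5, 2), ∇E = (46, 31) → (5, 2) − 0.1·(46, 31) = (0.4, -1.1)
Step 2: at (0.4, -1.1), ∇E = (-0.1, -7.6) → (0.4, -1.1) − 0.1·(-0.1, -7.6) = (0.41, -0.34)
Step 3: at (0.41, -0.34), ∇E = (2.26, -1.49) → (0.41, -0.34) − 0.1·(2.26, -1.49) = (0.184, -0.191)
Step 4: at (0.184, -0.191), ∇E = (0.899, -0.976) → (0.184, -0.191) − 0.1·(0.899, -0.976) = (0.0941, -0.0934)
Step 5: at (0.0941, -0.0934), ∇E = (0.4726, -0.4649) → (0.0941, -0.0934) − 0.1·(0.4726, -0.4649) = (0.04684, -0.04691)
∂E/∂r at (0.04684, -0.04691) = 0.23399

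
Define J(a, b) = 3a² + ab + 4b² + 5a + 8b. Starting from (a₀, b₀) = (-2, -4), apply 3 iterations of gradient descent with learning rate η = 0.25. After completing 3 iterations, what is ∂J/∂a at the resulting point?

∇J = (6a + b + 5, a + 8b + 8)
Step 1: at (-2, -4), ∇J = (-11, -26) → (-2, -4) − 0.25·(-11, -26) = (0.75, 2.5)
Step 2: at (0.75, 2.5), ∇J = (12, 28.75) → (0.75, 2.5) − 0.25·(12, 28.75) = (-2.25, -4.6875)
Step 3: at (-2.25, -4.6875), ∇J = (-13.1875, -31.75) → (-2.25, -4.6875) − 0.25·(-13.1875, -31.75) = (1.046875, 3.25)
∂J/∂a at (1.046875, 3.25) = 14.53125

14.53125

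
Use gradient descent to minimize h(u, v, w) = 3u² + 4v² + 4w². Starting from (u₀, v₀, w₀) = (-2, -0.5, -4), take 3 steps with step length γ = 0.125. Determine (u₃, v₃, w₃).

(-0.03125, 0, 0)

∇h = (6u, 8v, 8w)
(u₁, v₁, w₁) = (-2, -0.5, -4) − 0.125·(-12, -4, -32) = (-0.5, 0, 0)
(u₂, v₂, w₂) = (-0.5, 0, 0) − 0.125·(-3, 0, 0) = (-0.125, 0, 0)
(u₃, v₃, w₃) = (-0.125, 0, 0) − 0.125·(-0.75, 0, 0) = (-0.03125, 0, 0)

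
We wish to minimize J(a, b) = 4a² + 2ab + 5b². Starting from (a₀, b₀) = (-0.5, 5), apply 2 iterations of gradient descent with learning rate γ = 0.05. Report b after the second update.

1.355

∇J = (8a + 2b, 2a + 10b)
Step 1: at (-0.5, 5), ∇J = (6, 49) → (-0.5, 5) − 0.05·(6, 49) = (-0.8, 2.55)
Step 2: at (-0.8, 2.55), ∇J = (-1.3, 23.9) → (-0.8, 2.55) − 0.05·(-1.3, 23.9) = (-0.735, 1.355)
b = 1.355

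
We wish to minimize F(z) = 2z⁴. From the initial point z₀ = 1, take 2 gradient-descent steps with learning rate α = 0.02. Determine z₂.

F′(z) = 8z³
z₁ = 1 − 0.02·8 = 0.84
z₂ = 0.84 − 0.02·4.741632 = 0.74516736

0.74516736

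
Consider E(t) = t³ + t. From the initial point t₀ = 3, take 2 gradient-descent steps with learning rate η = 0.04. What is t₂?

1.415872

E′(t) = 3t² + 1
Step 1: E′(3) = 28; t₁ = 3 − 0.04·28 = 1.88
Step 2: E′(1.88) = 11.6032; t₂ = 1.88 − 0.04·11.6032 = 1.415872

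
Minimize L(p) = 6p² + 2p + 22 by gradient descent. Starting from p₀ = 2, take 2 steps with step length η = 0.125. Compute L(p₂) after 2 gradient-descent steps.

L′(p) = 12p + 2
p₁ = 2 − 0.125·26 = -1.25
p₂ = -1.25 − 0.125·(-13) = 0.375
L(0.375) = 23.59375

23.59375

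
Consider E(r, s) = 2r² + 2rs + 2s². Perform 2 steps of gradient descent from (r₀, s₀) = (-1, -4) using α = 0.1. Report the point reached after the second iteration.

(0.56, -1.36)

∇E = (4r + 2s, 2r + 4s)
Step 1: at (-1, -4), ∇E = (-12, -18) → (-1, -4) − 0.1·(-12, -18) = (0.2, -2.2)
Step 2: at (0.2, -2.2), ∇E = (-3.6, -8.4) → (0.2, -2.2) − 0.1·(-3.6, -8.4) = (0.56, -1.36)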